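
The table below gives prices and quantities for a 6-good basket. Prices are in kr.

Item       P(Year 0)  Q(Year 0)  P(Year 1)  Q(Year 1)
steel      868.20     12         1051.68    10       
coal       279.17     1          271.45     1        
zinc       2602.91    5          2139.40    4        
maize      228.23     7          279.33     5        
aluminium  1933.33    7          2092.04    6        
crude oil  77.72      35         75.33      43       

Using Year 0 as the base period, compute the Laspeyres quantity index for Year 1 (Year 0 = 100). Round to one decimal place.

Laspeyres quantity index uses base-period prices as weights.
ΣP(Year 0)·Q(Year 1) = 868.20×10 + 279.17×1 + 2602.91×4 + 228.23×5 + 1933.33×6 + 77.72×43 = 8682 + 279.17 + 10411.64 + 1141.15 + 11599.98 + 3341.96 = 35455.9
ΣP(Year 0)·Q(Year 0) = 868.20×12 + 279.17×1 + 2602.91×5 + 228.23×7 + 1933.33×7 + 77.72×35 = 10418.4 + 279.17 + 13014.55 + 1597.61 + 13533.31 + 2720.2 = 41563.24
Index = 35455.9 / 41563.24 × 100 = 85.3059

85.3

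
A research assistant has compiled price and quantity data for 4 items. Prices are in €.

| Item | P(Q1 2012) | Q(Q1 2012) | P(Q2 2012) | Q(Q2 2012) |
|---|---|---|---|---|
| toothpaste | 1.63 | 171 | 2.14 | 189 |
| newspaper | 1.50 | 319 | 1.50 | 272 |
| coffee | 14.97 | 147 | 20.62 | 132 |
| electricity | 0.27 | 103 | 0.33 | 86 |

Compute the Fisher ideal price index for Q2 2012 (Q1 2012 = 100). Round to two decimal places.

Laspeyres component (base-period weights):
ΣP(Q2 2012)Q(Q1 2012) = 2.14×171 + 1.50×319 + 20.62×147 + 0.33×103 = 365.94 + 478.5 + 3031.14 + 33.99 = 3909.57
ΣP(Q1 2012)Q(Q1 2012) = 1.63×171 + 1.50×319 + 14.97×147 + 0.27×103 = 278.73 + 478.5 + 2200.59 + 27.81 = 2985.63
L = 3909.57 / 2985.63 × 100 = 130.9462
Paasche component (current-period weights):
ΣP(Q2 2012)Q(Q2 2012) = 2.14×189 + 1.50×272 + 20.62×132 + 0.33×86 = 404.46 + 408 + 2721.84 + 28.38 = 3562.68
ΣP(Q1 2012)Q(Q2 2012) = 1.63×189 + 1.50×272 + 14.97×132 + 0.27×86 = 308.07 + 408 + 1976.04 + 23.22 = 2715.33
P = 3562.68 / 2715.33 × 100 = 131.2062
Fisher = √(L × P) = √(130.9462 × 131.2062) = 131.0761

131.08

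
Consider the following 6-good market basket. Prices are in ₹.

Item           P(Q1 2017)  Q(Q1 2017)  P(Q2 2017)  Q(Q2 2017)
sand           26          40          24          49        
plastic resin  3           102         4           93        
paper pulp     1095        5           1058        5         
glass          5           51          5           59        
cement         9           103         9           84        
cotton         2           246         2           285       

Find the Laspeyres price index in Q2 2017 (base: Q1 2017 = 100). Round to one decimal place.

Laspeyres price index uses base-period quantities as weights.
ΣP(Q2 2017)·Q(Q1 2017) = 24×40 + 4×102 + 1058×5 + 5×51 + 9×103 + 2×246 = 960 + 408 + 5290 + 255 + 927 + 492 = 8332
ΣP(Q1 2017)·Q(Q1 2017) = 26×40 + 3×102 + 1095×5 + 5×51 + 9×103 + 2×246 = 1040 + 306 + 5475 + 255 + 927 + 492 = 8495
Index = 8332 / 8495 × 100 = 98.0812

98.1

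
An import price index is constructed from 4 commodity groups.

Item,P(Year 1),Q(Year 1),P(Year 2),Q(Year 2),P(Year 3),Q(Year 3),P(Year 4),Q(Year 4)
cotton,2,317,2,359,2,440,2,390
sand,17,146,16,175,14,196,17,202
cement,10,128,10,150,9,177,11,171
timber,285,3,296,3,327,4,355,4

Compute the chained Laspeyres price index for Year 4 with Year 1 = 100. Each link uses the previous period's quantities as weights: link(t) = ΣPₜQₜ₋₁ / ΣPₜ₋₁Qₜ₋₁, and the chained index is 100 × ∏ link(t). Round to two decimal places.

Link Year 1→Year 2:
ΣP(Year 2)Q(Year 1) = 2×317 + 16×146 + 10×128 + 296×3 = 634 + 2336 + 1280 + 888 = 5138
ΣP(Year 1)Q(Year 1) = 2×317 + 17×146 + 10×128 + 285×3 = 634 + 2482 + 1280 + 855 = 5251
link = 5138/5251 = 0.978480
Link Year 2→Year 3:
ΣP(Year 3)Q(Year 2) = 2×359 + 14×175 + 9×150 + 327×3 = 718 + 2450 + 1350 + 981 = 5499
ΣP(Year 2)Q(Year 2) = 2×359 + 16×175 + 10×150 + 296×3 = 718 + 2800 + 1500 + 888 = 5906
link = 5499/5906 = 0.931087
Link Year 3→Year 4:
ΣP(Year 4)Q(Year 3) = 2×440 + 17×196 + 11×177 + 355×4 = 880 + 3332 + 1947 + 1420 = 7579
ΣP(Year 3)Q(Year 3) = 2×440 + 14×196 + 9×177 + 327×4 = 880 + 2744 + 1593 + 1308 = 6525
link = 7579/6525 = 1.161533
Chained index = 100 × 0.978480 × 0.931087 × 1.161533 = 105.8215

105.82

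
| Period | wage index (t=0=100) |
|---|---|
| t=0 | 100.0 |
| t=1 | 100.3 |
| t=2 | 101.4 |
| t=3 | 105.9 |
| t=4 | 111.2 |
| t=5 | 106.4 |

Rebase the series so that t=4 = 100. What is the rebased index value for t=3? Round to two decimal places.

95.23

Rebased(t=3) = 105.9 / 111.2 × 100 = 95.2338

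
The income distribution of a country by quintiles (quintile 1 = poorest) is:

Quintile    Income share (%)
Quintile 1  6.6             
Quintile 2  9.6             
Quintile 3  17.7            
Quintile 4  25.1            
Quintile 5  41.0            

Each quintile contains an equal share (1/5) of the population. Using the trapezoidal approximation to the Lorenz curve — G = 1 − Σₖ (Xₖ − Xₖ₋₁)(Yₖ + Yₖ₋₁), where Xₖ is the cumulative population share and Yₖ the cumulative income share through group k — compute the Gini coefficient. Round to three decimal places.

0.337

Cumulative income shares Yₖ: 0.0660, 0.1620, 0.3390, 0.5900, 1.0000
Σ (Xₖ−Xₖ₋₁)(Yₖ+Yₖ₋₁) = (1/5)(0.0660+0.0000) + (1/5)(0.1620+0.0660) + (1/5)(0.3390+0.1620) + (1/5)(0.5900+0.3390) + (1/5)(1.0000+0.5900)
  = 0.0132 + 0.0456 + 0.1002 + 0.1858 + 0.3180 = 0.6628
G = 1 − 0.6628 = 0.3372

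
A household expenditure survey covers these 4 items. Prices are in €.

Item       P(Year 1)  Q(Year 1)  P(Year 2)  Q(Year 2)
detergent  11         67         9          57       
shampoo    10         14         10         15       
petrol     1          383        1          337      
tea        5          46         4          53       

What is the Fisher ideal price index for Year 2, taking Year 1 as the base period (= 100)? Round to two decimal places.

Laspeyres component (base-period weights):
ΣP(Year 2)Q(Year 1) = 9×67 + 10×14 + 1×383 + 4×46 = 603 + 140 + 383 + 184 = 1310
ΣP(Year 1)Q(Year 1) = 11×67 + 10×14 + 1×383 + 5×46 = 737 + 140 + 383 + 230 = 1490
L = 1310 / 1490 × 100 = 87.9195
Paasche component (current-period weights):
ΣP(Year 2)Q(Year 2) = 9×57 + 10×15 + 1×337 + 4×53 = 513 + 150 + 337 + 212 = 1212
ΣP(Year 1)Q(Year 2) = 11×57 + 10×15 + 1×337 + 5×53 = 627 + 150 + 337 + 265 = 1379
P = 1212 / 1379 × 100 = 87.8898
Fisher = √(L × P) = √(87.9195 × 87.8898) = 87.9046

87.90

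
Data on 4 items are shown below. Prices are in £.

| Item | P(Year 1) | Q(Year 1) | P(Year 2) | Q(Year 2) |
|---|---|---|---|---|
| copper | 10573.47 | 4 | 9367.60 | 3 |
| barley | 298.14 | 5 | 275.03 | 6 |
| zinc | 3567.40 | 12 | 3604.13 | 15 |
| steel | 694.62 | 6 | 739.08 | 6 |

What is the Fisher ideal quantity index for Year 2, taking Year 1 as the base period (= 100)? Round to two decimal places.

Laspeyres component (base-period weights):
ΣP(Year 1)Q(Year 2) = 10573.47×3 + 298.14×6 + 3567.40×15 + 694.62×6 = 31720.41 + 1788.84 + 53511 + 4167.72 = 91187.97
ΣP(Year 1)Q(Year 1) = 10573.47×4 + 298.14×5 + 3567.40×12 + 694.62×6 = 42293.88 + 1490.7 + 42808.8 + 4167.72 = 90761.1
L = 91187.97 / 90761.1 × 100 = 100.4703
Paasche component (current-period weights):
ΣP(Year 2)Q(Year 2) = 9367.60×3 + 275.03×6 + 3604.13×15 + 739.08×6 = 28102.8 + 1650.18 + 54061.95 + 4434.48 = 88249.41
ΣP(Year 2)Q(Year 1) = 9367.60×4 + 275.03×5 + 3604.13×12 + 739.08×6 = 37470.4 + 1375.15 + 43249.56 + 4434.48 = 86529.59
P = 88249.41 / 86529.59 × 100 = 101.9876
Fisher = √(L × P) = √(100.4703 × 101.9876) = 101.2261

101.23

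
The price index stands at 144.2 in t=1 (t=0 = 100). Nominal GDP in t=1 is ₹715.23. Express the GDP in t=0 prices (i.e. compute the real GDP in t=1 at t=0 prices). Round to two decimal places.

Real = Nominal ÷ (Index/100) = 715.23 ÷ (144.2/100)
     = 715.23 ÷ 1.442 = 495.9986

496.00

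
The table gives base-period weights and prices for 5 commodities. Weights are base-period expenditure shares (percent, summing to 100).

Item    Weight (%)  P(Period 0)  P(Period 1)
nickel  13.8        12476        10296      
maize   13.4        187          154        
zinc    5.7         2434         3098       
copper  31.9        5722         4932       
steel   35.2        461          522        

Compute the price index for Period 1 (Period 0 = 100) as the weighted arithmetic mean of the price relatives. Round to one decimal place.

nickel: 13.8 × (10296/12476) = 13.8 × 0.825265 = 11.3887
maize: 13.4 × (154/187) = 13.4 × 0.823529 = 11.0353
zinc: 5.7 × (3098/2434) = 5.7 × 1.272802 = 7.2550
copper: 31.9 × (4932/5722) = 31.9 × 0.861936 = 27.4958
steel: 35.2 × (522/461) = 35.2 × 1.132321 = 39.8577
Index = Σ wᵢ·(p₁ᵢ/p₀ᵢ) = 11.3887 + 11.0353 + 7.2550 + 27.4958 + 39.8577 = 97.0324

97.0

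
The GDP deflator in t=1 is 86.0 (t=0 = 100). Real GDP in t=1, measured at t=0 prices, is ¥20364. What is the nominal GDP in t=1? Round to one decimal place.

17513.0

Nominal = Real × (Index/100) = 20364 × (86.0/100)
        = 20364 × 0.860 = 17513.0400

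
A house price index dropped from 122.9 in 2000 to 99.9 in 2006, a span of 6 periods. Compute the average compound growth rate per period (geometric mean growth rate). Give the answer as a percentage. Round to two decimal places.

Growth factor = (99.9/122.9)^(1/6) = (0.812856)^(1/6) = 0.966056
Growth rate = 0.966056 − 1 = -0.033944 = -3.3944%

-3.39%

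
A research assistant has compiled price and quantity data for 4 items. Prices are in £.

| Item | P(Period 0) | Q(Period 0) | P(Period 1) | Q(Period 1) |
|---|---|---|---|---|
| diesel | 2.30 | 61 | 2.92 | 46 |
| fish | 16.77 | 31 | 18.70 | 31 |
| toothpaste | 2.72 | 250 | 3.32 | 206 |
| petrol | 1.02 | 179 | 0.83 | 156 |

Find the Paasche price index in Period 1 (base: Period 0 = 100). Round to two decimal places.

113.55

Paasche price index uses current-period quantities as weights.
ΣP(Period 1)·Q(Period 1) = 2.92×46 + 18.70×31 + 3.32×206 + 0.83×156 = 134.32 + 579.7 + 683.92 + 129.48 = 1527.42
ΣP(Period 0)·Q(Period 1) = 2.30×46 + 16.77×31 + 2.72×206 + 1.02×156 = 105.8 + 519.87 + 560.32 + 159.12 = 1345.11
Index = 1527.42 / 1345.11 × 100 = 113.5535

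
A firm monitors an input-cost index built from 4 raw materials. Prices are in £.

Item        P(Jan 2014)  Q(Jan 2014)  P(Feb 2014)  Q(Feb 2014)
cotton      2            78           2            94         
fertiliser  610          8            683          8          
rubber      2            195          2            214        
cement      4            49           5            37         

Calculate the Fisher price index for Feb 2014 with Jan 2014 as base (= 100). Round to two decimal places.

Laspeyres component (base-period weights):
ΣP(Feb 2014)Q(Jan 2014) = 2×78 + 683×8 + 2×195 + 5×49 = 156 + 5464 + 390 + 245 = 6255
ΣP(Jan 2014)Q(Jan 2014) = 2×78 + 610×8 + 2×195 + 4×49 = 156 + 4880 + 390 + 196 = 5622
L = 6255 / 5622 × 100 = 111.2593
Paasche component (current-period weights):
ΣP(Feb 2014)Q(Feb 2014) = 2×94 + 683×8 + 2×214 + 5×37 = 188 + 5464 + 428 + 185 = 6265
ΣP(Jan 2014)Q(Feb 2014) = 2×94 + 610×8 + 2×214 + 4×37 = 188 + 4880 + 428 + 148 = 5644
P = 6265 / 5644 × 100 = 111.0028
Fisher = √(L × P) = √(111.2593 × 111.0028) = 111.1310

111.13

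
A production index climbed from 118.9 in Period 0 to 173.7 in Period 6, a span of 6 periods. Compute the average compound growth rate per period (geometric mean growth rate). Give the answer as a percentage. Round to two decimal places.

6.52%

Growth factor = (173.7/118.9)^(1/6) = (1.460892)^(1/6) = 1.065213
Growth rate = 1.065213 − 1 = 0.065213 = 6.5213%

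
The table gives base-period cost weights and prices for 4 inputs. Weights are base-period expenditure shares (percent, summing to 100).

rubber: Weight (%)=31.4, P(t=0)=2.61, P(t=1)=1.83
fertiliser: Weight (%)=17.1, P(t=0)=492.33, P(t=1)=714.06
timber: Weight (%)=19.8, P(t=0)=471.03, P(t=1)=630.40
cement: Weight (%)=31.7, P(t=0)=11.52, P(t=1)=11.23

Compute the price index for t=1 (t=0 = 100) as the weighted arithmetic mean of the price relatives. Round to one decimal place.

104.2

rubber: 31.4 × (1.83/2.61) = 31.4 × 0.701149 = 22.0161
fertiliser: 17.1 × (714.06/492.33) = 17.1 × 1.450369 = 24.8013
timber: 19.8 × (630.40/471.03) = 19.8 × 1.338344 = 26.4992
cement: 31.7 × (11.23/11.52) = 31.7 × 0.974826 = 30.9020
Index = Σ wᵢ·(p₁ᵢ/p₀ᵢ) = 22.0161 + 24.8013 + 26.4992 + 30.9020 = 104.2186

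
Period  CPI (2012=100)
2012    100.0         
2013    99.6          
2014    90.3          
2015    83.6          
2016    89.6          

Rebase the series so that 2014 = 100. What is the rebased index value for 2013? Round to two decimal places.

110.30

Rebased(2013) = 99.6 / 90.3 × 100 = 110.2990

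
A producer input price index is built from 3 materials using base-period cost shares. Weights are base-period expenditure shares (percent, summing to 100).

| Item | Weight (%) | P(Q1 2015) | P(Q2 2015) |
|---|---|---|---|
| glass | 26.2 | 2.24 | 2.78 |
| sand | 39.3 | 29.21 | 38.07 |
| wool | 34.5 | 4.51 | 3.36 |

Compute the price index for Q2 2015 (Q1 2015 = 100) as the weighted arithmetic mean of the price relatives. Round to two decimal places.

glass: 26.2 × (2.78/2.24) = 26.2 × 1.241071 = 32.5161
sand: 39.3 × (38.07/29.21) = 39.3 × 1.303321 = 51.2205
wool: 34.5 × (3.36/4.51) = 34.5 × 0.745011 = 25.7029
Index = Σ wᵢ·(p₁ᵢ/p₀ᵢ) = 32.5161 + 51.2205 + 25.7029 = 109.4395

109.44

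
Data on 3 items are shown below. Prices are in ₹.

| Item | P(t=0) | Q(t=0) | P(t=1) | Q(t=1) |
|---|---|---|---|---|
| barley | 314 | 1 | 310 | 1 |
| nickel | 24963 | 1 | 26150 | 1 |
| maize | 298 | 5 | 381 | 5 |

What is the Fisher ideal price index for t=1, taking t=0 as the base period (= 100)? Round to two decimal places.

Laspeyres component (base-period weights):
ΣP(t=1)Q(t=0) = 310×1 + 26150×1 + 381×5 = 310 + 26150 + 1905 = 28365
ΣP(t=0)Q(t=0) = 314×1 + 24963×1 + 298×5 = 314 + 24963 + 1490 = 26767
L = 28365 / 26767 × 100 = 105.9700
Paasche component (current-period weights):
ΣP(t=1)Q(t=1) = 310×1 + 26150×1 + 381×5 = 310 + 26150 + 1905 = 28365
ΣP(t=0)Q(t=1) = 314×1 + 24963×1 + 298×5 = 314 + 24963 + 1490 = 26767
P = 28365 / 26767 × 100 = 105.9700
Fisher = √(L × P) = √(105.9700 × 105.9700) = 105.9700

105.97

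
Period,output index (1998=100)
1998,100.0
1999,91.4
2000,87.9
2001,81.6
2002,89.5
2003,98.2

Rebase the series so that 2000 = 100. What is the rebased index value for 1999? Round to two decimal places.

Rebased(1999) = 91.4 / 87.9 × 100 = 103.9818

103.98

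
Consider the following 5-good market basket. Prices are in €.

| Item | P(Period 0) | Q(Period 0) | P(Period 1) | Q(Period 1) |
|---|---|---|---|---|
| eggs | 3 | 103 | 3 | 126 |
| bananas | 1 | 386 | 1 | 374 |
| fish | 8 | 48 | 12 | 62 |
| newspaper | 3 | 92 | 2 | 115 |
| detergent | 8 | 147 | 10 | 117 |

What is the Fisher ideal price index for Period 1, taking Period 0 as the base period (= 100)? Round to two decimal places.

Laspeyres component (base-period weights):
ΣP(Period 1)Q(Period 0) = 3×103 + 1×386 + 12×48 + 2×92 + 10×147 = 309 + 386 + 576 + 184 + 1470 = 2925
ΣP(Period 0)Q(Period 0) = 3×103 + 1×386 + 8×48 + 3×92 + 8×147 = 309 + 386 + 384 + 276 + 1176 = 2531
L = 2925 / 2531 × 100 = 115.5670
Paasche component (current-period weights):
ΣP(Period 1)Q(Period 1) = 3×126 + 1×374 + 12×62 + 2×115 + 10×117 = 378 + 374 + 744 + 230 + 1170 = 2896
ΣP(Period 0)Q(Period 1) = 3×126 + 1×374 + 8×62 + 3×115 + 8×117 = 378 + 374 + 496 + 345 + 936 = 2529
P = 2896 / 2529 × 100 = 114.5117
Fisher = √(L × P) = √(115.5670 × 114.5117) = 115.0381

115.04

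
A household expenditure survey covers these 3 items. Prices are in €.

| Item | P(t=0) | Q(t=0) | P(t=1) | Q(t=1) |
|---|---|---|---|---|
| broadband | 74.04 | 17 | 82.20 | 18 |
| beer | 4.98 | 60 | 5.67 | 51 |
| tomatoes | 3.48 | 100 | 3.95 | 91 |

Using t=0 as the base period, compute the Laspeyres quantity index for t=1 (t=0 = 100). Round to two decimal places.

Laspeyres quantity index uses base-period prices as weights.
ΣP(t=0)·Q(t=1) = 74.04×18 + 4.98×51 + 3.48×91 = 1332.72 + 253.98 + 316.68 = 1903.38
ΣP(t=0)·Q(t=0) = 74.04×17 + 4.98×60 + 3.48×100 = 1258.68 + 298.8 + 348 = 1905.48
Index = 1903.38 / 1905.48 × 100 = 99.8898

99.89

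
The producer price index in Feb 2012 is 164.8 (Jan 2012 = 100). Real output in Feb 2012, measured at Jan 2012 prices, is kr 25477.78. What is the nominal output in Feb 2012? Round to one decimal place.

Nominal = Real × (Index/100) = 25477.78 × (164.8/100)
        = 25477.78 × 1.648 = 41987.3814

41987.4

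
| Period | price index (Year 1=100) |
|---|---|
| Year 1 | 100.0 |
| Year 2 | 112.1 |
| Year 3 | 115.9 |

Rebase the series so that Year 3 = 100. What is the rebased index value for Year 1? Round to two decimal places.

Rebased(Year 1) = 100.0 / 115.9 × 100 = 86.2813

86.28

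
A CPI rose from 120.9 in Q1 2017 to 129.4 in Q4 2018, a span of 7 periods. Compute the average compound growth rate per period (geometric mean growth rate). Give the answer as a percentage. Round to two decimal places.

0.98%

Growth factor = (129.4/120.9)^(1/7) = (1.070306)^(1/7) = 1.009754
Growth rate = 1.009754 − 1 = 0.009754 = 0.9754%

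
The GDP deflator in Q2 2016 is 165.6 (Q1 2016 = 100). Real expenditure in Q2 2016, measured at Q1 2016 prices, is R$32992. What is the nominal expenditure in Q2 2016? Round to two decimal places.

54634.75

Nominal = Real × (Index/100) = 32992 × (165.6/100)
        = 32992 × 1.656 = 54634.7520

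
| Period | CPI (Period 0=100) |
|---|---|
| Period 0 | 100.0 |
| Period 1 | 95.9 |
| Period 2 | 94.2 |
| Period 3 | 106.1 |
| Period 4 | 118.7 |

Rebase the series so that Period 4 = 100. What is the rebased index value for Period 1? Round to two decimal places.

80.79

Rebased(Period 1) = 95.9 / 118.7 × 100 = 80.7919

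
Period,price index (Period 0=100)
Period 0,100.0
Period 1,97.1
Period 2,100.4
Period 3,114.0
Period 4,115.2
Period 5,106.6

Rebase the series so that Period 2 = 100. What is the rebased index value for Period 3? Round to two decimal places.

113.55

Rebased(Period 3) = 114.0 / 100.4 × 100 = 113.5458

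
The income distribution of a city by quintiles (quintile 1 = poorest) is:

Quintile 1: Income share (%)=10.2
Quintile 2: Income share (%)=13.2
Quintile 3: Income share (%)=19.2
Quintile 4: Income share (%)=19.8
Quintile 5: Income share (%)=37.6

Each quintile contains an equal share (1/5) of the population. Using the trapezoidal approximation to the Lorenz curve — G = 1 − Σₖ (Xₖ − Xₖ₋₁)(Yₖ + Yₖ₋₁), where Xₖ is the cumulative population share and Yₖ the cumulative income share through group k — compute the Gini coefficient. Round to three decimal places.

Cumulative income shares Yₖ: 0.1020, 0.2340, 0.4260, 0.6240, 1.0000
Σ (Xₖ−Xₖ₋₁)(Yₖ+Yₖ₋₁) = (1/5)(0.1020+0.0000) + (1/5)(0.2340+0.1020) + (1/5)(0.4260+0.2340) + (1/5)(0.6240+0.4260) + (1/5)(1.0000+0.6240)
  = 0.0204 + 0.0672 + 0.1320 + 0.2100 + 0.3248 = 0.7544
G = 1 − 0.7544 = 0.2456

0.246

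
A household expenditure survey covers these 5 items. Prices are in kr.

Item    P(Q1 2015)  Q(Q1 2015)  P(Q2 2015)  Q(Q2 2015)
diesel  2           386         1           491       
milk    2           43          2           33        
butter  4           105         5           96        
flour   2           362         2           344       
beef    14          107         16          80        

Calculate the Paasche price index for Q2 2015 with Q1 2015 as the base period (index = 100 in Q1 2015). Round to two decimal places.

Paasche price index uses current-period quantities as weights.
ΣP(Q2 2015)·Q(Q2 2015) = 1×491 + 2×33 + 5×96 + 2×344 + 16×80 = 491 + 66 + 480 + 688 + 1280 = 3005
ΣP(Q1 2015)·Q(Q2 2015) = 2×491 + 2×33 + 4×96 + 2×344 + 14×80 = 982 + 66 + 384 + 688 + 1120 = 3240
Index = 3005 / 3240 × 100 = 92.7469

92.75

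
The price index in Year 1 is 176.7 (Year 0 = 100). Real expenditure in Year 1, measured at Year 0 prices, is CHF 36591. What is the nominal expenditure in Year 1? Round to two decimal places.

Nominal = Real × (Index/100) = 36591 × (176.7/100)
        = 36591 × 1.767 = 64656.2970

64656.30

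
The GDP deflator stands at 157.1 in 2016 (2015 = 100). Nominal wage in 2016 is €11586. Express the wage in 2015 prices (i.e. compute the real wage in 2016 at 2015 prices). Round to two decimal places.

Real = Nominal ÷ (Index/100) = 11586 ÷ (157.1/100)
     = 11586 ÷ 1.571 = 7374.9204

7374.92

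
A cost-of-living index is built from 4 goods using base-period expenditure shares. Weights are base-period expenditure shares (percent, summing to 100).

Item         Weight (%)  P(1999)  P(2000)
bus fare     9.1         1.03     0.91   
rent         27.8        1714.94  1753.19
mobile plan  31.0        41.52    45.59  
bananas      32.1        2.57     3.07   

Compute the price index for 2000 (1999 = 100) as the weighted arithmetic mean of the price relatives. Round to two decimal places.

bus fare: 9.1 × (0.91/1.03) = 9.1 × 0.883495 = 8.0398
rent: 27.8 × (1753.19/1714.94) = 27.8 × 1.022304 = 28.4201
mobile plan: 31.0 × (45.59/41.52) = 31.0 × 1.098025 = 34.0388
bananas: 32.1 × (3.07/2.57) = 32.1 × 1.194553 = 38.3451
Index = Σ wᵢ·(p₁ᵢ/p₀ᵢ) = 8.0398 + 28.4201 + 34.0388 + 38.3451 = 108.8438

108.84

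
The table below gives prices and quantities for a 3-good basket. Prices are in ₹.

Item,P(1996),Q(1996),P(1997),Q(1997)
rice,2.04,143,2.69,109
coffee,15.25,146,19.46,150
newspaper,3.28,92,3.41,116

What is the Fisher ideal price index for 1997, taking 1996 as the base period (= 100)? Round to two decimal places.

125.17

Laspeyres component (base-period weights):
ΣP(1997)Q(1996) = 2.69×143 + 19.46×146 + 3.41×92 = 384.67 + 2841.16 + 313.72 = 3539.55
ΣP(1996)Q(1996) = 2.04×143 + 15.25×146 + 3.28×92 = 291.72 + 2226.5 + 301.76 = 2819.98
L = 3539.55 / 2819.98 × 100 = 125.5168
Paasche component (current-period weights):
ΣP(1997)Q(1997) = 2.69×109 + 19.46×150 + 3.41×116 = 293.21 + 2919 + 395.56 = 3607.77
ΣP(1996)Q(1997) = 2.04×109 + 15.25×150 + 3.28×116 = 222.36 + 2287.5 + 380.48 = 2890.34
P = 3607.77 / 2890.34 × 100 = 124.8216
Fisher = √(L × P) = √(125.5168 × 124.8216) = 125.1688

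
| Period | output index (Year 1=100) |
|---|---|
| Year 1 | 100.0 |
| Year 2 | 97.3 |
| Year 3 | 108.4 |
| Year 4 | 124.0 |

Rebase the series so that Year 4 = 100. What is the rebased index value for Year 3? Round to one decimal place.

Rebased(Year 3) = 108.4 / 124.0 × 100 = 87.4194

87.4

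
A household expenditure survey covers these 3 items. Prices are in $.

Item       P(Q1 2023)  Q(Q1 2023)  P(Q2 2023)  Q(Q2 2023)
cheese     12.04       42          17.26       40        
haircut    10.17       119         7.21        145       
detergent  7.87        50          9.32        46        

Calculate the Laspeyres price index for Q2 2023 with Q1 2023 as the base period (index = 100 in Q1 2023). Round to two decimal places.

97.13

Laspeyres price index uses base-period quantities as weights.
ΣP(Q2 2023)·Q(Q1 2023) = 17.26×42 + 7.21×119 + 9.32×50 = 724.92 + 857.99 + 466 = 2048.91
ΣP(Q1 2023)·Q(Q1 2023) = 12.04×42 + 10.17×119 + 7.87×50 = 505.68 + 1210.23 + 393.5 = 2109.41
Index = 2048.91 / 2109.41 × 100 = 97.1319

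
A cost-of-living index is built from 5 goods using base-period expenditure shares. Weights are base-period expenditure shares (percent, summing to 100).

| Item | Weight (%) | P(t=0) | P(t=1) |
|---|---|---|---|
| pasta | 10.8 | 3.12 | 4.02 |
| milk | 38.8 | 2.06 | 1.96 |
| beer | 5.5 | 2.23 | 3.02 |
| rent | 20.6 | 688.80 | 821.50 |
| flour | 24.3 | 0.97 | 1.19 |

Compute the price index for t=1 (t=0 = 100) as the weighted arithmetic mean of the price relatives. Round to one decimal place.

112.7

pasta: 10.8 × (4.02/3.12) = 10.8 × 1.288462 = 13.9154
milk: 38.8 × (1.96/2.06) = 38.8 × 0.951456 = 36.9165
beer: 5.5 × (3.02/2.23) = 5.5 × 1.354260 = 7.4484
rent: 20.6 × (821.50/688.80) = 20.6 × 1.192654 = 24.5687
flour: 24.3 × (1.19/0.97) = 24.3 × 1.226804 = 29.8113
Index = Σ wᵢ·(p₁ᵢ/p₀ᵢ) = 13.9154 + 36.9165 + 7.4484 + 24.5687 + 29.8113 = 112.6603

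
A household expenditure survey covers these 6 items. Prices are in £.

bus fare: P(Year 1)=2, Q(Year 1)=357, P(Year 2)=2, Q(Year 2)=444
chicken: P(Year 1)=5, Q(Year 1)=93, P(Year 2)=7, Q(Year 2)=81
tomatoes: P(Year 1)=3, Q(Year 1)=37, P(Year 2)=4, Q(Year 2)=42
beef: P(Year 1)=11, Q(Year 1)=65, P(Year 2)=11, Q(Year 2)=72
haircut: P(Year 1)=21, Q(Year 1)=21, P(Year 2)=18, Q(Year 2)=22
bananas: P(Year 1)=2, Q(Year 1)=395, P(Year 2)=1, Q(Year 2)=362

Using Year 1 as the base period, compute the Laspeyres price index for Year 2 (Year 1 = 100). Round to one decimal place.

Laspeyres price index uses base-period quantities as weights.
ΣP(Year 2)·Q(Year 1) = 2×357 + 7×93 + 4×37 + 11×65 + 18×21 + 1×395 = 714 + 651 + 148 + 715 + 378 + 395 = 3001
ΣP(Year 1)·Q(Year 1) = 2×357 + 5×93 + 3×37 + 11×65 + 21×21 + 2×395 = 714 + 465 + 111 + 715 + 441 + 790 = 3236
Index = 3001 / 3236 × 100 = 92.7379

92.7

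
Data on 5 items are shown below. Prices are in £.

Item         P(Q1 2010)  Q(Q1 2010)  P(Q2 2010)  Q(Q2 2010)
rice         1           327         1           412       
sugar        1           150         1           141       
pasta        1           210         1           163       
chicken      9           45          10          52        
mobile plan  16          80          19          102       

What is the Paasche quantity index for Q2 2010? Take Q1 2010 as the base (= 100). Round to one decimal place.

119.5

Paasche quantity index uses current-period prices as weights.
ΣP(Q2 2010)·Q(Q2 2010) = 1×412 + 1×141 + 1×163 + 10×52 + 19×102 = 412 + 141 + 163 + 520 + 1938 = 3174
ΣP(Q2 2010)·Q(Q1 2010) = 1×327 + 1×150 + 1×210 + 10×45 + 19×80 = 327 + 150 + 210 + 450 + 1520 = 2657
Index = 3174 / 2657 × 100 = 119.4580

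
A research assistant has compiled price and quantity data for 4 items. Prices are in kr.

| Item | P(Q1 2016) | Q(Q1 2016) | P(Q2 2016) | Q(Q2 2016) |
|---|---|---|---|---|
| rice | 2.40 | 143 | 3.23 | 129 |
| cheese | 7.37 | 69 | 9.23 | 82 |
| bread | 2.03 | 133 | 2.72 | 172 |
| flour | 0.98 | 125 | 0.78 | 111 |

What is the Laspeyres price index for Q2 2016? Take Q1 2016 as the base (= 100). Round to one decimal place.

125.2

Laspeyres price index uses base-period quantities as weights.
ΣP(Q2 2016)·Q(Q1 2016) = 3.23×143 + 9.23×69 + 2.72×133 + 0.78×125 = 461.89 + 636.87 + 361.76 + 97.5 = 1558.02
ΣP(Q1 2016)·Q(Q1 2016) = 2.40×143 + 7.37×69 + 2.03×133 + 0.98×125 = 343.2 + 508.53 + 269.99 + 122.5 = 1244.22
Index = 1558.02 / 1244.22 × 100 = 125.2206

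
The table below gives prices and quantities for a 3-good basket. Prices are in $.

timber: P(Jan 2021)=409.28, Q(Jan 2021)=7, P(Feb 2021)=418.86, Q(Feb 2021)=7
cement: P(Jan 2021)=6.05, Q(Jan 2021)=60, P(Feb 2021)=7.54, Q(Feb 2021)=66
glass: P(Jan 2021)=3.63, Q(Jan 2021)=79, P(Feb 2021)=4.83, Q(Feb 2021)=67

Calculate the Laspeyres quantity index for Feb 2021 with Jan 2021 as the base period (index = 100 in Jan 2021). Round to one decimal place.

Laspeyres quantity index uses base-period prices as weights.
ΣP(Jan 2021)·Q(Feb 2021) = 409.28×7 + 6.05×66 + 3.63×67 = 2864.96 + 399.3 + 243.21 = 3507.47
ΣP(Jan 2021)·Q(Jan 2021) = 409.28×7 + 6.05×60 + 3.63×79 = 2864.96 + 363 + 286.77 = 3514.73
Index = 3507.47 / 3514.73 × 100 = 99.7934

99.8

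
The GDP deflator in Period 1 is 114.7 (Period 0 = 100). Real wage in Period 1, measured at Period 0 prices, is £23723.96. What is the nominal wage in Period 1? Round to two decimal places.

Nominal = Real × (Index/100) = 23723.96 × (114.7/100)
        = 23723.96 × 1.147 = 27211.3821

27211.38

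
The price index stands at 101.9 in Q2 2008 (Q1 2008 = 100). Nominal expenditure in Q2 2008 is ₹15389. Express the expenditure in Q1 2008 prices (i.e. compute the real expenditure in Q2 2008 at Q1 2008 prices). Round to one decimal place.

15102.1

Real = Nominal ÷ (Index/100) = 15389 ÷ (101.9/100)
     = 15389 ÷ 1.019 = 15102.0608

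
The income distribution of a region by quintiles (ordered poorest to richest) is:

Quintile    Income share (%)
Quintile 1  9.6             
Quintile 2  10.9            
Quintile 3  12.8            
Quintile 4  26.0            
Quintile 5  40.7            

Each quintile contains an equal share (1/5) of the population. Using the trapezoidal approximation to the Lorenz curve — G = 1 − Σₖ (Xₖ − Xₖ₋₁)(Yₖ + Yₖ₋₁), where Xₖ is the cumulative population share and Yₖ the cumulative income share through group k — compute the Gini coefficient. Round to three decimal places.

Cumulative income shares Yₖ: 0.0960, 0.2050, 0.3330, 0.5930, 1.0000
Σ (Xₖ−Xₖ₋₁)(Yₖ+Yₖ₋₁) = (1/5)(0.0960+0.0000) + (1/5)(0.2050+0.0960) + (1/5)(0.3330+0.2050) + (1/5)(0.5930+0.3330) + (1/5)(1.0000+0.5930)
  = 0.0192 + 0.0602 + 0.1076 + 0.1852 + 0.3186 = 0.6908
G = 1 − 0.6908 = 0.3092

0.309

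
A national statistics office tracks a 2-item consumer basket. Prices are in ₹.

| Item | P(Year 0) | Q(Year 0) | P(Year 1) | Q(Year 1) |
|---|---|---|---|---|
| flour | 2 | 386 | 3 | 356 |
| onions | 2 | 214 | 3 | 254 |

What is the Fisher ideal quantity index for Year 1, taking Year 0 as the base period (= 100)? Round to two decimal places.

101.67

Laspeyres component (base-period weights):
ΣP(Year 0)Q(Year 1) = 2×356 + 2×254 = 712 + 508 = 1220
ΣP(Year 0)Q(Year 0) = 2×386 + 2×214 = 772 + 428 = 1200
L = 1220 / 1200 × 100 = 101.6667
Paasche component (current-period weights):
ΣP(Year 1)Q(Year 1) = 3×356 + 3×254 = 1068 + 762 = 1830
ΣP(Year 1)Q(Year 0) = 3×386 + 3×214 = 1158 + 642 = 1800
P = 1830 / 1800 × 100 = 101.6667
Fisher = √(L × P) = √(101.6667 × 101.6667) = 101.6667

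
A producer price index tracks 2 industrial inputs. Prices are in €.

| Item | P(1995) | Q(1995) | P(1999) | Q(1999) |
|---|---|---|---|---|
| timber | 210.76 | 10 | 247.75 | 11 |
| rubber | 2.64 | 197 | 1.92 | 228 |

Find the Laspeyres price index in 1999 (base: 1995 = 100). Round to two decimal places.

108.68

Laspeyres price index uses base-period quantities as weights.
ΣP(1999)·Q(1995) = 247.75×10 + 1.92×197 = 2477.5 + 378.24 = 2855.74
ΣP(1995)·Q(1995) = 210.76×10 + 2.64×197 = 2107.6 + 520.08 = 2627.68
Index = 2855.74 / 2627.68 × 100 = 108.6791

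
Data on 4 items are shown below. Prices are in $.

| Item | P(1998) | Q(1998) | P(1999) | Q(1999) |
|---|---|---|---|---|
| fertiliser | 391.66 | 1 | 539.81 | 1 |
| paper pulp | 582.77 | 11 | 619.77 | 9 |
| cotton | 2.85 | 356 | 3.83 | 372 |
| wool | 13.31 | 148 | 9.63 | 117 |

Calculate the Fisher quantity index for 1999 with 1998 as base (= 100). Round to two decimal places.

Laspeyres component (base-period weights):
ΣP(1998)Q(1999) = 391.66×1 + 582.77×9 + 2.85×372 + 13.31×117 = 391.66 + 5244.93 + 1060.2 + 1557.27 = 8254.06
ΣP(1998)Q(1998) = 391.66×1 + 582.77×11 + 2.85×356 + 13.31×148 = 391.66 + 6410.47 + 1014.6 + 1969.88 = 9786.61
L = 8254.06 / 9786.61 × 100 = 84.3403
Paasche component (current-period weights):
ΣP(1999)Q(1999) = 539.81×1 + 619.77×9 + 3.83×372 + 9.63×117 = 539.81 + 5577.93 + 1424.76 + 1126.71 = 8669.21
ΣP(1999)Q(1998) = 539.81×1 + 619.77×11 + 3.83×356 + 9.63×148 = 539.81 + 6817.47 + 1363.48 + 1425.24 = 10146
P = 8669.21 / 10146 × 100 = 85.4446
Fisher = √(L × P) = √(84.3403 × 85.4446) = 84.8907

84.89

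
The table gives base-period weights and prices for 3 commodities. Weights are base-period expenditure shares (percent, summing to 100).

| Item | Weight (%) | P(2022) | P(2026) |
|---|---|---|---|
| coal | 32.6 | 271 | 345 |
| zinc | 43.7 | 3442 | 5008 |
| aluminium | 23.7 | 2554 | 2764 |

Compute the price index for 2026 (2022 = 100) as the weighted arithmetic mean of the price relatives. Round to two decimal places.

coal: 32.6 × (345/271) = 32.6 × 1.273063 = 41.5018
zinc: 43.7 × (5008/3442) = 43.7 × 1.454968 = 63.5821
aluminium: 23.7 × (2764/2554) = 23.7 × 1.082224 = 25.6487
Index = Σ wᵢ·(p₁ᵢ/p₀ᵢ) = 41.5018 + 63.5821 + 25.6487 = 130.7327

130.73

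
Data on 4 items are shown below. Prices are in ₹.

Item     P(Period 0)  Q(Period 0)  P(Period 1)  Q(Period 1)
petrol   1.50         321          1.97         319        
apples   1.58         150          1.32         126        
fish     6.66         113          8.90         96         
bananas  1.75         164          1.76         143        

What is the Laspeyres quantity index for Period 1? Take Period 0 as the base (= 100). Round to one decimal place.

Laspeyres quantity index uses base-period prices as weights.
ΣP(Period 0)·Q(Period 1) = 1.50×319 + 1.58×126 + 6.66×96 + 1.75×143 = 478.5 + 199.08 + 639.36 + 250.25 = 1567.19
ΣP(Period 0)·Q(Period 0) = 1.50×321 + 1.58×150 + 6.66×113 + 1.75×164 = 481.5 + 237 + 752.58 + 287 = 1758.08
Index = 1567.19 / 1758.08 × 100 = 89.1421

89.1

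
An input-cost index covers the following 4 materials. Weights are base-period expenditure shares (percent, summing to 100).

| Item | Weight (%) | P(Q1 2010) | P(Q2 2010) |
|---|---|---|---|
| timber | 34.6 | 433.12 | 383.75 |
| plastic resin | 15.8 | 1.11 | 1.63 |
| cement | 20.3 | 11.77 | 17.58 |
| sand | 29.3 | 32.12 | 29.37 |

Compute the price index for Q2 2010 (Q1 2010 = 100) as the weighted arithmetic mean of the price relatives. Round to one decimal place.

111.0

timber: 34.6 × (383.75/433.12) = 34.6 × 0.886013 = 30.6561
plastic resin: 15.8 × (1.63/1.11) = 15.8 × 1.468468 = 23.2018
cement: 20.3 × (17.58/11.77) = 20.3 × 1.493628 = 30.3206
sand: 29.3 × (29.37/32.12) = 29.3 × 0.914384 = 26.7914
Index = Σ wᵢ·(p₁ᵢ/p₀ᵢ) = 30.6561 + 23.2018 + 30.3206 + 26.7914 = 110.9699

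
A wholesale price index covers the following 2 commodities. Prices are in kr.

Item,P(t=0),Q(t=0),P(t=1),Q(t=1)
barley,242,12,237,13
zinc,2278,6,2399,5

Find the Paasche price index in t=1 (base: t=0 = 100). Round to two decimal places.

Paasche price index uses current-period quantities as weights.
ΣP(t=1)·Q(t=1) = 237×13 + 2399×5 = 3081 + 11995 = 15076
ΣP(t=0)·Q(t=1) = 242×13 + 2278×5 = 3146 + 11390 = 14536
Index = 15076 / 14536 × 100 = 103.7149

103.71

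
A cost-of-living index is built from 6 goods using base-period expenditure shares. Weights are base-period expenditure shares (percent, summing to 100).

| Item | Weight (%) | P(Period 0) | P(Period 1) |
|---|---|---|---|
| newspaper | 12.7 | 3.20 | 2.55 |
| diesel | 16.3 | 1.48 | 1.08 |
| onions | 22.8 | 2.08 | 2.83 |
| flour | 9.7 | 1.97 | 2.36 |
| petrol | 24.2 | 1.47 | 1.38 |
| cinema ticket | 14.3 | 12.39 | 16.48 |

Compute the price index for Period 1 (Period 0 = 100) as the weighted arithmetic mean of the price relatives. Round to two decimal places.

106.40

newspaper: 12.7 × (2.55/3.20) = 12.7 × 0.796875 = 10.1203
diesel: 16.3 × (1.08/1.48) = 16.3 × 0.729730 = 11.8946
onions: 22.8 × (2.83/2.08) = 22.8 × 1.360577 = 31.0212
flour: 9.7 × (2.36/1.97) = 9.7 × 1.197970 = 11.6203
petrol: 24.2 × (1.38/1.47) = 24.2 × 0.938776 = 22.7184
cinema ticket: 14.3 × (16.48/12.39) = 14.3 × 1.330105 = 19.0205
Index = Σ wᵢ·(p₁ᵢ/p₀ᵢ) = 10.1203 + 11.8946 + 31.0212 + 11.6203 + 22.7184 + 19.0205 = 106.3952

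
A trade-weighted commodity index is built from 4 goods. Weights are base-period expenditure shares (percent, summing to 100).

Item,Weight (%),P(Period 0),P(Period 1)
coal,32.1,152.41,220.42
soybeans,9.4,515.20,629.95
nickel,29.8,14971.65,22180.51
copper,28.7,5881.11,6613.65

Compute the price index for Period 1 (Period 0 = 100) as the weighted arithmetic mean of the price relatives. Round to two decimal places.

134.34

coal: 32.1 × (220.42/152.41) = 32.1 × 1.446231 = 46.4240
soybeans: 9.4 × (629.95/515.20) = 9.4 × 1.222729 = 11.4937
nickel: 29.8 × (22180.51/14971.65) = 29.8 × 1.481501 = 44.1487
copper: 28.7 × (6613.65/5881.11) = 28.7 × 1.124558 = 32.2748
Index = Σ wᵢ·(p₁ᵢ/p₀ᵢ) = 46.4240 + 11.4937 + 44.1487 + 32.2748 = 134.3412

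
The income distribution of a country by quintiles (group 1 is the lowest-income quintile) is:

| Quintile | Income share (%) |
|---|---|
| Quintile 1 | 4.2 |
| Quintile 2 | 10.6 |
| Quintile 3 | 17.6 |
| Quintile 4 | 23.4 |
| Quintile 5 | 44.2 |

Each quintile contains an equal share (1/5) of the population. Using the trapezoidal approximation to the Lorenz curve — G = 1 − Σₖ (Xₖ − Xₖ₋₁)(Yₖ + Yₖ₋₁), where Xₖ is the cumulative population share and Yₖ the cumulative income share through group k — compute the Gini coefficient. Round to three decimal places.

0.371

Cumulative income shares Yₖ: 0.0420, 0.1480, 0.3240, 0.5580, 1.0000
Σ (Xₖ−Xₖ₋₁)(Yₖ+Yₖ₋₁) = (1/5)(0.0420+0.0000) + (1/5)(0.1480+0.0420) + (1/5)(0.3240+0.1480) + (1/5)(0.5580+0.3240) + (1/5)(1.0000+0.5580)
  = 0.0084 + 0.0380 + 0.0944 + 0.1764 + 0.3116 = 0.6288
G = 1 − 0.6288 = 0.3712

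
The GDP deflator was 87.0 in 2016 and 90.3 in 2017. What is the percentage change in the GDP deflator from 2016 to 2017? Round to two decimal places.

3.79%

Change = (90.3 − 87.0) / 87.0 × 100
       = 3.3 / 87.0 × 100 = 3.7931%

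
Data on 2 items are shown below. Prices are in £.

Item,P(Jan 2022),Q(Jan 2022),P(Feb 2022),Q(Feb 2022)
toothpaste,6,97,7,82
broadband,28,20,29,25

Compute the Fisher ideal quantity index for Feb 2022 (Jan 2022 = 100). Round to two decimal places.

103.78

Laspeyres component (base-period weights):
ΣP(Jan 2022)Q(Feb 2022) = 6×82 + 28×25 = 492 + 700 = 1192
ΣP(Jan 2022)Q(Jan 2022) = 6×97 + 28×20 = 582 + 560 = 1142
L = 1192 / 1142 × 100 = 104.3783
Paasche component (current-period weights):
ΣP(Feb 2022)Q(Feb 2022) = 7×82 + 29×25 = 574 + 725 = 1299
ΣP(Feb 2022)Q(Jan 2022) = 7×97 + 29×20 = 679 + 580 = 1259
P = 1299 / 1259 × 100 = 103.1771
Fisher = √(L × P) = √(104.3783 × 103.1771) = 103.7760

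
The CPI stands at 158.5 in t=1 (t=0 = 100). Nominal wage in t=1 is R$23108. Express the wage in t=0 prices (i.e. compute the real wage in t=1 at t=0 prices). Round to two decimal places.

Real = Nominal ÷ (Index/100) = 23108 ÷ (158.5/100)
     = 23108 ÷ 1.585 = 14579.1798

14579.18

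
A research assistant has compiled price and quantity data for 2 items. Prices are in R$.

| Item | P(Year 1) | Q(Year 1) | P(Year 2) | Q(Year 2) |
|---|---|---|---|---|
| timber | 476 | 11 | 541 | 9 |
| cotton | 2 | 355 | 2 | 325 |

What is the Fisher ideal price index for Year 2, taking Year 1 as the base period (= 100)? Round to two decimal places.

111.94

Laspeyres component (base-period weights):
ΣP(Year 2)Q(Year 1) = 541×11 + 2×355 = 5951 + 710 = 6661
ΣP(Year 1)Q(Year 1) = 476×11 + 2×355 = 5236 + 710 = 5946
L = 6661 / 5946 × 100 = 112.0249
Paasche component (current-period weights):
ΣP(Year 2)Q(Year 2) = 541×9 + 2×325 = 4869 + 650 = 5519
ΣP(Year 1)Q(Year 2) = 476×9 + 2×325 = 4284 + 650 = 4934
P = 5519 / 4934 × 100 = 111.8565
Fisher = √(L × P) = √(112.0249 × 111.8565) = 111.9407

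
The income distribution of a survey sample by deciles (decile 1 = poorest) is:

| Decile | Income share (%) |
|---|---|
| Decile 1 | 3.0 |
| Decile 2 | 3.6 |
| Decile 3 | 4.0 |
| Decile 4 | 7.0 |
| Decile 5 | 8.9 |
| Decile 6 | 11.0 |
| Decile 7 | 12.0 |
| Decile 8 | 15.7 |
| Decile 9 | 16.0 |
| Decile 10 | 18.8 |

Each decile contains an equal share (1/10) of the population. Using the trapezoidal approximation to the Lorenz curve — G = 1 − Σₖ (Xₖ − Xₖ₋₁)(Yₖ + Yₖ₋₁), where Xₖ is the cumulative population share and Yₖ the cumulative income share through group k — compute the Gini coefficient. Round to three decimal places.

Cumulative income shares Yₖ: 0.0300, 0.0660, 0.1060, 0.1760, 0.2650, 0.3750, 0.4950, 0.6520, 0.8120, 1.0000
Σ (Xₖ−Xₖ₋₁)(Yₖ+Yₖ₋₁) = (1/10)(0.0300+0.0000) + (1/10)(0.0660+0.0300) + (1/10)(0.1060+0.0660) + (1/10)(0.1760+0.1060) + (1/10)(0.2650+0.1760) + (1/10)(0.3750+0.2650) + (1/10)(0.4950+0.3750) + (1/10)(0.6520+0.4950) + (1/10)(0.8120+0.6520) + (1/10)(1.0000+0.8120)
  = 0.0030 + 0.0096 + 0.0172 + 0.0282 + 0.0441 + 0.0640 + 0.0870 + 0.1147 + 0.1464 + 0.1812 = 0.6954
G = 1 − 0.6954 = 0.3046

0.305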